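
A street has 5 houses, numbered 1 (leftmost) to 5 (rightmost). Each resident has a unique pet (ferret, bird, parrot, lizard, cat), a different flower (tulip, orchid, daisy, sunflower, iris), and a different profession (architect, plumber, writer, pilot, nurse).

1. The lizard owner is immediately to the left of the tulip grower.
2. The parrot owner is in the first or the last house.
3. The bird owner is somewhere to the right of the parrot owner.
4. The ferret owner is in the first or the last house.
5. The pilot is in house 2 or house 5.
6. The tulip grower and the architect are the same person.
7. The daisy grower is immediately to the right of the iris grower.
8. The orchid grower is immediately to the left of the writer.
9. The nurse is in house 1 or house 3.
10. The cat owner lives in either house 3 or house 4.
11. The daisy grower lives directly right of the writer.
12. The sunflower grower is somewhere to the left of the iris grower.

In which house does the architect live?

From clue 3, the parrot owner must be in house 1.
That leaves ferret as the pet for house 5.
The cat owner is narrowed to house 3 or 4; consider each.
Placing it in house 4 leads to a contradiction, so it's in house 3.
The bird owner is narrowed to house 2 or 4; consider each.
Placing it in house 4 leads to a contradiction, so it's in house 2.
So house 4 gets lizard for pet.
The tulip grower is in house 5 (clue 1).
The architect is in house 5 (clue 6).
The only profession still possible for house 2 is pilot.
Clue 11: the daisy grower is in house 4.
The writer is in house 3 (clue 11).
The only flower still possible for house 1 is sunflower.
That leaves nurse as the profession for house 1.
That leaves plumber as the profession for house 4.
From clue 7, the iris grower must be in house 3.
Clue 8 places the orchid grower in house 2.
So: house 1 = parrot/sunflower/nurse, house 2 = bird/orchid/pilot, house 3 = cat/iris/writer, house 4 = lizard/daisy/plumber, house 5 = ferret/tulip/architect.

5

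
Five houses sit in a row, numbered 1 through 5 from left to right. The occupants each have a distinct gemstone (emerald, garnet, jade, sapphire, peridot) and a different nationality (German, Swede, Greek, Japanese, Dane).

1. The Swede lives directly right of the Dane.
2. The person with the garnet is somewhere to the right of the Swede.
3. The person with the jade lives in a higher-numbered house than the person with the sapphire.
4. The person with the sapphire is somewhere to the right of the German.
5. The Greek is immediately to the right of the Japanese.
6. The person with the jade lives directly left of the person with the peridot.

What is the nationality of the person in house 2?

That leaves emerald as the gemstone for house 1.
House 5's nationality must be Greek (nothing else left).
By clue 5, the Japanese is in house 4.
That leaves sapphire as the gemstone for house 2.
Clue 4: the German is in house 1.
The only nationality still possible for house 2 is Dane.
So house 3 gets Swede for nationality.
The only gemstone still possible for house 3 is jade.
By clue 6, the person with the peridot is in house 4.
House 5's gemstone must be garnet (nothing else left).
So: house 1 = emerald/German, house 2 = sapphire/Dane, house 3 = jade/Swede, house 4 = peridot/Japanese, house 5 = garnet/Greek.

Dane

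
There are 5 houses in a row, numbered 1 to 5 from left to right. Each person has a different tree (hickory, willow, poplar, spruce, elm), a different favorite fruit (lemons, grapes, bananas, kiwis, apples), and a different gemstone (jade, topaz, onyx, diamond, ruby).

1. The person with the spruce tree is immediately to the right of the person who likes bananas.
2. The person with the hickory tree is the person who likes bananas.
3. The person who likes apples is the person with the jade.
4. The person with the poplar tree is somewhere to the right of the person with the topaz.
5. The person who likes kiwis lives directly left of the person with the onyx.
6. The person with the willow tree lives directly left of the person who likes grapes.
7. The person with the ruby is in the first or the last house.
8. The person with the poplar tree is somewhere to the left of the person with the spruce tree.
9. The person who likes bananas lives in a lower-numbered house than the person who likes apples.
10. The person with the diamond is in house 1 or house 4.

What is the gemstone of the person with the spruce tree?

jade

The person with the diamond is narrowed to house 1 or 4; consider each.
Placing it in house 1 leads to a contradiction, so it's in house 4.
The person who likes apples is narrowed to house 3 or 5; consider each.
Placing it in house 3 leads to a contradiction, so it's in house 5.
The person with the jade is in house 5 (clue 3).
House 1 gemstone: only ruby fits.
The person with the hickory tree is narrowed to house 3 or 4; consider each.
Placing it in house 3 leads to a contradiction, so it's in house 4.
Clue 2 places the person who likes bananas in house 4.
The only tree still possible for house 3 is poplar.
House 5's tree must be spruce (nothing else left).
From clue 4, the person with the topaz must be in house 2.
So house 3 gets onyx for gemstone.
Clue 5: the person who likes kiwis is in house 2.
The only favorite fruit still possible for house 1 is lemons.
The only favorite fruit still possible for house 3 is grapes.
The person with the willow tree is in house 2 (clue 6).
The only tree still possible for house 1 is elm.
So: house 1 = elm/lemons/ruby, house 2 = willow/kiwis/topaz, house 3 = poplar/grapes/onyx, house 4 = hickory/bananas/diamond, house 5 = spruce/apples/jade.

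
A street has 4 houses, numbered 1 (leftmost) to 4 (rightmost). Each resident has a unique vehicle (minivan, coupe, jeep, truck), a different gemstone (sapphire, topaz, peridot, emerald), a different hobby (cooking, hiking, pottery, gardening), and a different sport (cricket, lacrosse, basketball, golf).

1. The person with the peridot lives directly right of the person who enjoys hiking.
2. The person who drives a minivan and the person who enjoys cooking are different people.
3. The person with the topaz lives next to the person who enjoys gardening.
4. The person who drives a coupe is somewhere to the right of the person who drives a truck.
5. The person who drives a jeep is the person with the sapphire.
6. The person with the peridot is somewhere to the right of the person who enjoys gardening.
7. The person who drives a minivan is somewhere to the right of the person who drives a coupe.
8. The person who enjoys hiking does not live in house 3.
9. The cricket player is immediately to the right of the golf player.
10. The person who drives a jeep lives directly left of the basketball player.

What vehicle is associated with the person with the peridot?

coupe

That leaves minivan as the vehicle for house 4.
House 4's hobby must be pottery (nothing else left).
House 4 gemstone: only emerald fits.
That leaves cooking as the hobby for house 3.
The person who drives a coupe is narrowed to house 2 or 3; consider each.
Placing it in house 2 leads to a contradiction, so it's in house 3.
The person who drives a jeep is narrowed to house 1 or 2; consider each.
Placing it in house 2 leads to a contradiction, so it's in house 1.
Clue 5 places the person with the sapphire in house 1.
By clue 10, the basketball player is in house 2.
House 2's vehicle must be truck (nothing else left).
The cricket player is in house 4 (clue 9).
Clue 9 places the golf player in house 3.
House 1 sport: only lacrosse fits.
The person with the peridot is narrowed to house 2 or 3; consider each.
Placing it in house 2 leads to a contradiction, so it's in house 3.
The person who enjoys hiking is in house 2 (clue 1).
That leaves topaz as the gemstone for house 2.
That leaves gardening as the hobby for house 1.
So: house 1 = jeep/sapphire/gardening/lacrosse, house 2 = truck/topaz/hiking/basketball, house 3 = coupe/peridot/cooking/golf, house 4 = minivan/emerald/pottery/cricket.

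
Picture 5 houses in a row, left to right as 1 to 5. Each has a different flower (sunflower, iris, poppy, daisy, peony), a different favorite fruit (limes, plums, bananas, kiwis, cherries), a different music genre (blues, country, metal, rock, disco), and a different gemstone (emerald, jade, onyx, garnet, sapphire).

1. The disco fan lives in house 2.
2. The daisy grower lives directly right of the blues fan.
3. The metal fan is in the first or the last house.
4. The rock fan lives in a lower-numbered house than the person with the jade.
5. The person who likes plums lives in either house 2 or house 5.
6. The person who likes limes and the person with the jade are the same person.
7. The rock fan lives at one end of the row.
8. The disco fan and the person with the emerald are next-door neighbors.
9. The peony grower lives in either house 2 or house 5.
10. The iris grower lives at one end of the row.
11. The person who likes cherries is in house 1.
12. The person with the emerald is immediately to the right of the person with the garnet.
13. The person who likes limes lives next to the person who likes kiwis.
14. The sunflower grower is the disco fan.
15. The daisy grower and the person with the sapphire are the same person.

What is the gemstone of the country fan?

The disco fan is in house 2 (clue 1).
Clue 7: the rock fan is in house 1.
By clue 11, the person who likes cherries is in house 1.
The person with the emerald is in house 3 (clue 12).
From clue 12, the person with the garnet must be in house 2.
From clue 14, the sunflower grower must be in house 2.
House 5 flower: only peony fits.
So house 1 gets onyx for gemstone.
From clue 2, the daisy grower must be in house 4.
Clue 2: the blues fan is in house 3.
By clue 15, the person with the sapphire is in house 4.
House 1's flower must be iris (nothing else left).
So house 3 gets poppy for flower.
That leaves country as the music genre for house 4.
House 5 music genre: only metal fits.
The only gemstone still possible for house 5 is jade.
From clue 6, the person who likes limes must be in house 5.
Clue 13: the person who likes kiwis is in house 4.
So house 2 gets plums for favorite fruit.
So house 3 gets bananas for favorite fruit.
So: house 1 = iris/cherries/rock/onyx, house 2 = sunflower/plums/disco/garnet, house 3 = poppy/bananas/blues/emerald, house 4 = daisy/kiwis/country/sapphire, house 5 = peony/limes/metal/jade.

sapphire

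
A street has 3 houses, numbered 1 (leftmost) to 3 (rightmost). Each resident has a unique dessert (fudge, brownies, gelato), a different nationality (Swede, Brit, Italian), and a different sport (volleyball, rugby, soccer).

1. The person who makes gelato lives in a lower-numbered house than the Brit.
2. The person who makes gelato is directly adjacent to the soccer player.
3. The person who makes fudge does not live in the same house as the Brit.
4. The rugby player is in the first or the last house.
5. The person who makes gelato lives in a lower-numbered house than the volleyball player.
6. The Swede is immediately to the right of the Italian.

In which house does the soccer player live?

2

House 1's nationality must be Italian (nothing else left).
Clue 6 places the Swede in house 2.
House 3 nationality: only Brit fits.
House 3's dessert must be brownies (nothing else left).
The person who makes fudge is narrowed to house 1 or 2; consider each.
Placing it in house 1 leads to a contradiction, so it's in house 2.
House 1 dessert: only gelato fits.
The soccer player is in house 2 (clue 2).
House 1's sport must be rugby (nothing else left).
House 3's sport must be volleyball (nothing else left).
So: house 1 = gelato/Italian/rugby, house 2 = fudge/Swede/soccer, house 3 = brownies/Brit/volleyball.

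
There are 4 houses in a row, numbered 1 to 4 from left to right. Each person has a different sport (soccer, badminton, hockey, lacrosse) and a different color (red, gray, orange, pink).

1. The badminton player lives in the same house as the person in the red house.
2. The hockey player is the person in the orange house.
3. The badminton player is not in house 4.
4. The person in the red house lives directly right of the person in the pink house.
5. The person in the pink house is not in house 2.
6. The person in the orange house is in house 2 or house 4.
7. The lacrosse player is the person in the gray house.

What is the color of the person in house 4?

Clue 4: the person in the red house is in house 2.
By clue 4, the person in the pink house is in house 1.
House 3 color: only gray fits.
That leaves orange as the color for house 4.
By clue 1, the badminton player is in house 2.
From clue 2, the hockey player must be in house 4.
Clue 7: the lacrosse player is in house 3.
House 1 sport: only soccer fits.
So: house 1 = soccer/pink, house 2 = badminton/red, house 3 = lacrosse/gray, house 4 = hockey/orange.

orange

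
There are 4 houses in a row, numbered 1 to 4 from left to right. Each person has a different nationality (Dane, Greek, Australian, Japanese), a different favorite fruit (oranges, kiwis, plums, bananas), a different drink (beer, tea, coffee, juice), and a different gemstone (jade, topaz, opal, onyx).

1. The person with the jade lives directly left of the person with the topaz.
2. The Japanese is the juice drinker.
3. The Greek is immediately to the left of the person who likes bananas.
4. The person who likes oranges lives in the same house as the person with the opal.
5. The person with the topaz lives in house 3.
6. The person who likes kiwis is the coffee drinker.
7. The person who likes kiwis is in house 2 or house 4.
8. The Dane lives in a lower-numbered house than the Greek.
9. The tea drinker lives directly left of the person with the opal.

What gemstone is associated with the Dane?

From clue 5, the person with the topaz must be in house 3.
Clue 1: the person with the jade is in house 2.
That leaves plums as the favorite fruit for house 1.
House 3's favorite fruit must be bananas (nothing else left).
So house 1 gets onyx for gemstone.
House 4's gemstone must be opal (nothing else left).
Clue 3 places the Greek in house 2.
The person who likes oranges is in house 4 (clue 4).
From clue 8, the Dane must be in house 1.
The tea drinker is in house 3 (clue 9).
The only favorite fruit still possible for house 2 is kiwis.
Clue 2: the Japanese is in house 4.
Clue 2 places the juice drinker in house 4.
Clue 6 places the coffee drinker in house 2.
The only nationality still possible for house 3 is Australian.
That leaves beer as the drink for house 1.
So: house 1 = Dane/plums/beer/onyx, house 2 = Greek/kiwis/coffee/jade, house 3 = Australian/bananas/tea/topaz, house 4 = Japanese/oranges/juice/opal.

onyx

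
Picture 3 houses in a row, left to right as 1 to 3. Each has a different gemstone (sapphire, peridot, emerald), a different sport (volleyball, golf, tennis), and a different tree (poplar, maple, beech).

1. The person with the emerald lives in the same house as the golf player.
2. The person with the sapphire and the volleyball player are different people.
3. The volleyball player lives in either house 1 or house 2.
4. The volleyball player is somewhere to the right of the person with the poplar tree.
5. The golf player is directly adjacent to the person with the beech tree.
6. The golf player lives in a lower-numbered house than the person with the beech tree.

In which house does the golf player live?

From clue 4, the volleyball player must be in house 2.
The person with the poplar tree is in house 1 (clue 4).
That leaves golf as the sport for house 1.
The only sport still possible for house 3 is tennis.
By clue 1, the person with the emerald is in house 1.
From clue 5, the person with the beech tree must be in house 2.
So house 2 gets peridot for gemstone.
So house 3 gets sapphire for gemstone.
House 3's tree must be maple (nothing else left).
So: house 1 = emerald/golf/poplar, house 2 = peridot/volleyball/beech, house 3 = sapphire/tennis/maple.

1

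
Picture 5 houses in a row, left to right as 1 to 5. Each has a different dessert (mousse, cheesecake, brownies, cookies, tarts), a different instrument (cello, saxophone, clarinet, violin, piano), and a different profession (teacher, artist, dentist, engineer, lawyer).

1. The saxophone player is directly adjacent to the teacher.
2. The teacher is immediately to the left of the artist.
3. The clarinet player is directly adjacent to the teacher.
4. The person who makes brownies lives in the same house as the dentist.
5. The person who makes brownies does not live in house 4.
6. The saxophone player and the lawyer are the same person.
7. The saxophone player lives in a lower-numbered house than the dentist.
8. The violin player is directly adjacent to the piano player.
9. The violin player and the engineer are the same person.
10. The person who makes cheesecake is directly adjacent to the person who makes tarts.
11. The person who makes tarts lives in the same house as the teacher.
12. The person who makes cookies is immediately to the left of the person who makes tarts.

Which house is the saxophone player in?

1

The person who makes brownies is narrowed to house 2 or 3 or 5; consider each.
Placing it in house 2 and house 3 leads to a contradiction, so it's in house 5.
By clue 4, the dentist is in house 5.
The person who makes cookies is narrowed to house 1 or 2; consider each.
Placing it in house 2 leads to a contradiction, so it's in house 1.
Clue 12 places the person who makes tarts in house 2.
Clue 10 places the person who makes cheesecake in house 3.
The teacher is in house 2 (clue 11).
The only dessert still possible for house 4 is mousse.
Clue 2: the artist is in house 3.
So house 1 gets lawyer for profession.
House 4's profession must be engineer (nothing else left).
Clue 6: the saxophone player is in house 1.
From clue 9, the violin player must be in house 4.
The only instrument still possible for house 3 is clarinet.
Clue 8: the piano player is in house 5.
The only instrument still possible for house 2 is cello.
So: house 1 = cookies/saxophone/lawyer, house 2 = tarts/cello/teacher, house 3 = cheesecake/clarinet/artist, house 4 = mousse/violin/engineer, house 5 = brownies/piano/dentist.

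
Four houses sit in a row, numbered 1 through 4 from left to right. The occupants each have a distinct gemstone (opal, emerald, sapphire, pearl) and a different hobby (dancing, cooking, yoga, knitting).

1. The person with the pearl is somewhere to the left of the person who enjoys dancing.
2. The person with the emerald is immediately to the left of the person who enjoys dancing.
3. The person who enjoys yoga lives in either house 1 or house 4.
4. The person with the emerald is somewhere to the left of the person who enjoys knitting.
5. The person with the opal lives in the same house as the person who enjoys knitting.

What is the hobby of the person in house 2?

The person who enjoys yoga is narrowed to house 1 or 4; consider each.
Placing it in house 4 leads to a contradiction, so it's in house 1.
The person with the emerald is narrowed to house 1 or 2 or 3; consider each.
Placing it in house 1 and house 3 leads to a contradiction, so it's in house 2.
From clue 2, the person who enjoys dancing must be in house 3.
House 2 hobby: only cooking fits.
House 4's hobby must be knitting (nothing else left).
The person with the pearl is in house 1 (clue 1).
Clue 5 places the person with the opal in house 4.
So house 3 gets sapphire for gemstone.
So: house 1 = pearl/yoga, house 2 = emerald/cooking, house 3 = sapphire/dancing, house 4 = opal/knitting.

cooking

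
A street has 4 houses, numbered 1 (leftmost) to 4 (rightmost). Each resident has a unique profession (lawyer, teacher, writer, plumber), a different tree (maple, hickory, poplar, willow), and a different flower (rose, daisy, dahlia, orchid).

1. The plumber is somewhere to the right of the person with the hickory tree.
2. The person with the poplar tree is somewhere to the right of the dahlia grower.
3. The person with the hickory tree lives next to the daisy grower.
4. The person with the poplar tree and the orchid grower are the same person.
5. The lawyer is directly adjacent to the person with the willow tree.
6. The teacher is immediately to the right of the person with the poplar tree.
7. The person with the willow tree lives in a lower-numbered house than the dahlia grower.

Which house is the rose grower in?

4

The only tree still possible for house 4 is maple.
From clue 2, the person with the poplar tree must be in house 3.
The dahlia grower is in house 2 (clue 2).
The orchid grower is in house 3 (clue 4).
By clue 6, the teacher is in house 4.
By clue 7, the person with the willow tree is in house 1.
So house 2 gets hickory for tree.
From clue 1, the plumber must be in house 3.
By clue 3, the daisy grower is in house 1.
The lawyer is in house 2 (clue 5).
The only profession still possible for house 1 is writer.
House 4's flower must be rose (nothing else left).
So: house 1 = writer/willow/daisy, house 2 = lawyer/hickory/dahlia, house 3 = plumber/poplar/orchid, house 4 = teacher/maple/rose.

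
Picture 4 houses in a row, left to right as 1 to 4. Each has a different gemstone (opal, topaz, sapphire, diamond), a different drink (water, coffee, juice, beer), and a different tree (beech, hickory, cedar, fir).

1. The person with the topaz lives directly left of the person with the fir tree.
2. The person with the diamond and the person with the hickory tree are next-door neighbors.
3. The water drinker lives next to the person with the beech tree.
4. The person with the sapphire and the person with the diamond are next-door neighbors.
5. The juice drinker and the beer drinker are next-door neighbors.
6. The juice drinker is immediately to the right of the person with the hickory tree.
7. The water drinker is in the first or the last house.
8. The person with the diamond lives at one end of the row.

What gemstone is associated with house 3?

topaz

The only tree still possible for house 1 is cedar.
That leaves fir as the tree for house 4.
Clue 1 places the person with the topaz in house 3.
House 2's gemstone must be sapphire (nothing else left).
From clue 4, the person with the diamond must be in house 1.
House 4's gemstone must be opal (nothing else left).
Clue 2 places the person with the hickory tree in house 2.
Clue 6: the juice drinker is in house 3.
That leaves beech as the tree for house 3.
By clue 3, the water drinker is in house 4.
The only drink still possible for house 1 is coffee.
House 2 drink: only beer fits.
So: house 1 = diamond/coffee/cedar, house 2 = sapphire/beer/hickory, house 3 = topaz/juice/beech, house 4 = opal/water/fir.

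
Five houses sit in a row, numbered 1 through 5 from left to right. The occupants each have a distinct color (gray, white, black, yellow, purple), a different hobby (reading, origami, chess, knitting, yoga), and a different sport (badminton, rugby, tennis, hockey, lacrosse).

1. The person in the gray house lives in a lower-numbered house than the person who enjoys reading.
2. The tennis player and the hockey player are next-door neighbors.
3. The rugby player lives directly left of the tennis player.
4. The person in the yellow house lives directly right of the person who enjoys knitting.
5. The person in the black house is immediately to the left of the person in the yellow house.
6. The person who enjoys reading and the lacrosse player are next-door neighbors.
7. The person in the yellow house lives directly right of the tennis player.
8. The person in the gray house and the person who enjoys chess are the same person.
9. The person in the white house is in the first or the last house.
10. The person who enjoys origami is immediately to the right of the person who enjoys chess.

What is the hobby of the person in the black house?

knitting

The person in the white house is narrowed to house 1 or 5; consider each.
Placing it in house 1 leads to a contradiction, so it's in house 5.
The person in the black house is narrowed to house 2 or 3; consider each.
Placing it in house 2 leads to a contradiction, so it's in house 3.
From clue 5, the person in the yellow house must be in house 4.
The tennis player is in house 3 (clue 7).
Clue 3: the rugby player is in house 2.
From clue 4, the person who enjoys knitting must be in house 3.
So house 4 gets hockey for sport.
Clue 10 places the person who enjoys chess in house 1.
House 2's hobby must be origami (nothing else left).
House 5 hobby: only yoga fits.
Clue 6: the lacrosse player is in house 5.
Clue 8: the person in the gray house is in house 1.
That leaves purple as the color for house 2.
So house 4 gets reading for hobby.
That leaves badminton as the sport for house 1.
So: house 1 = gray/chess/badminton, house 2 = purple/origami/rugby, house 3 = black/knitting/tennis, house 4 = yellow/reading/hockey, house 5 = white/yoga/lacrosse.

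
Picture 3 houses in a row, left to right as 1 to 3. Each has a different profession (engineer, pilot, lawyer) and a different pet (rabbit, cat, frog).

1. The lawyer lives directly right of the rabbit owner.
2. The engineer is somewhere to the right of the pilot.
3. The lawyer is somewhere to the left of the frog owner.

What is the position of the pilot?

1

Clue 3 places the lawyer in house 2.
The frog owner is in house 3 (clue 3).
House 1 profession: only pilot fits.
That leaves engineer as the profession for house 3.
The rabbit owner is in house 1 (clue 1).
The only pet still possible for house 2 is cat.
So: house 1 = pilot/rabbit, house 2 = lawyer/cat, house 3 = engineer/frog.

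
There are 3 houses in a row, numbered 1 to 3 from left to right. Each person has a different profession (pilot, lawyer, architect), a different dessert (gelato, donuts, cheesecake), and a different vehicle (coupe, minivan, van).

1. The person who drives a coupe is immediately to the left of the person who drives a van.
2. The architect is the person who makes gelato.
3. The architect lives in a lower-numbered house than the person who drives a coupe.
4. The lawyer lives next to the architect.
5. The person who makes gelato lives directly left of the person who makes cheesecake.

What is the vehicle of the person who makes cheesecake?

coupe

Clue 3 places the architect in house 1.
The person who drives a coupe is in house 2 (clue 3).
By clue 4, the lawyer is in house 2.
House 3's profession must be pilot (nothing else left).
House 1's vehicle must be minivan (nothing else left).
House 3 vehicle: only van fits.
From clue 2, the person who makes gelato must be in house 1.
By clue 5, the person who makes cheesecake is in house 2.
That leaves donuts as the dessert for house 3.
So: house 1 = architect/gelato/minivan, house 2 = lawyer/cheesecake/coupe, house 3 = pilot/donuts/van.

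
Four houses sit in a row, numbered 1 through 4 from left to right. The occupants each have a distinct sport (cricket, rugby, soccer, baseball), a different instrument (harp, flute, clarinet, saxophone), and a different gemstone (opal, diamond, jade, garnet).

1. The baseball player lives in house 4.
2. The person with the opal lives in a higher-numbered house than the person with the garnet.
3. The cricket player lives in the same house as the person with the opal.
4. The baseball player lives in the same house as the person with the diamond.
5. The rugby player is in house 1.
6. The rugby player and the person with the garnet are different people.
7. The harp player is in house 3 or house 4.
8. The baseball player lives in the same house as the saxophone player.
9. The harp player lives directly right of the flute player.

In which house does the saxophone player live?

4

By clue 1, the baseball player is in house 4.
From clue 4, the person with the diamond must be in house 4.
From clue 5, the rugby player must be in house 1.
From clue 8, the saxophone player must be in house 4.
The only instrument still possible for house 1 is clarinet.
House 2 instrument: only flute fits.
House 3 instrument: only harp fits.
The only gemstone still possible for house 1 is jade.
Clue 2: the person with the opal is in house 3.
The person with the garnet is in house 2 (clue 2).
Clue 3: the cricket player is in house 3.
So house 2 gets soccer for sport.
So: house 1 = rugby/clarinet/jade, house 2 = soccer/flute/garnet, house 3 = cricket/harp/opal, house 4 = baseball/saxophone/diamond.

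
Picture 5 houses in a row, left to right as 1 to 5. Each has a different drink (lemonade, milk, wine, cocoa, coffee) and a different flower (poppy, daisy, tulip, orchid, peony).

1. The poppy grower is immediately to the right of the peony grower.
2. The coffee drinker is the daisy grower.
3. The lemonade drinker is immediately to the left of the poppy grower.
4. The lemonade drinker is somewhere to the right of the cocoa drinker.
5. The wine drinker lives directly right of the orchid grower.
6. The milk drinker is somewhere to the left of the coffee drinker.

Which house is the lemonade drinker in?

The cocoa drinker is narrowed to house 1 or 2 or 3; consider each.
Placing it in house 2 and house 3 leads to a contradiction, so it's in house 1.
The coffee drinker is narrowed to house 3 or 4 or 5; consider each.
Placing it in house 3 and house 4 leads to a contradiction, so it's in house 5.
By clue 2, the daisy grower is in house 5.
The lemonade drinker is narrowed to house 2 or 3; consider each.
Placing it in house 2 leads to a contradiction, so it's in house 3.
From clue 3, the poppy grower must be in house 4.
By clue 1, the peony grower is in house 3.
That leaves tulip as the flower for house 2.
By clue 5, the wine drinker is in house 2.
House 4 drink: only milk fits.
So house 1 gets orchid for flower.
So: house 1 = cocoa/orchid, house 2 = wine/tulip, house 3 = lemonade/peony, house 4 = milk/poppy, house 5 = coffee/daisy.

3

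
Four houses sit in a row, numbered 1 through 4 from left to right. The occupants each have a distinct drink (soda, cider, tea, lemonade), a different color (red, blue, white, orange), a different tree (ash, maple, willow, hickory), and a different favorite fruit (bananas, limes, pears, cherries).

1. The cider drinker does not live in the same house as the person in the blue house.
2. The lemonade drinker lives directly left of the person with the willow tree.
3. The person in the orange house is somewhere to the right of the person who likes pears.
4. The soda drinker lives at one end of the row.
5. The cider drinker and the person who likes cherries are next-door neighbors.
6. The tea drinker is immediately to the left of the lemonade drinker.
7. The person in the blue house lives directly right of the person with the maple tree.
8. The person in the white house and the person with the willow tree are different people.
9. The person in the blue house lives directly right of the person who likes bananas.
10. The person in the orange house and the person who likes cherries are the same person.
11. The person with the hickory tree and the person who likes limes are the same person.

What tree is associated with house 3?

The lemonade drinker is narrowed to house 2 or 3; consider each.
Placing it in house 3 leads to a contradiction, so it's in house 2.
Clue 2 places the person with the willow tree in house 3.
Clue 6: the tea drinker is in house 1.
The only drink still possible for house 3 is cider.
That leaves soda as the drink for house 4.
Clue 7 places the person in the blue house in house 2.
From clue 7, the person with the maple tree must be in house 1.
From clue 9, the person who likes bananas must be in house 1.
The only color still possible for house 3 is red.
House 4 color: only orange fits.
So house 3 gets pears for favorite fruit.
By clue 10, the person who likes cherries is in house 4.
So house 1 gets white for color.
House 2's favorite fruit must be limes (nothing else left).
By clue 11, the person with the hickory tree is in house 2.
So house 4 gets ash for tree.
So: house 1 = tea/white/maple/bananas, house 2 = lemonade/blue/hickory/limes, house 3 = cider/red/willow/pears, house 4 = soda/orange/ash/cherries.

willow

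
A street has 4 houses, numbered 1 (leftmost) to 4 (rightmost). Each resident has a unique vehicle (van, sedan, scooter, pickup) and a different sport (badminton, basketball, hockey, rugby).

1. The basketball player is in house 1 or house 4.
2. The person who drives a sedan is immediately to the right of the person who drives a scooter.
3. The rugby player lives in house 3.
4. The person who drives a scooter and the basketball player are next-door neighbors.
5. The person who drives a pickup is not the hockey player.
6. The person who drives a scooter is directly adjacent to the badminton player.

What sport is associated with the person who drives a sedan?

basketball

Clue 3: the rugby player is in house 3.
The person who drives a scooter is narrowed to house 2 or 3; consider each.
Placing it in house 2 leads to a contradiction, so it's in house 3.
Clue 2: the person who drives a sedan is in house 4.
The basketball player is in house 4 (clue 4).
House 1's sport must be hockey (nothing else left).
House 2 sport: only badminton fits.
The person who drives a pickup is in house 2 (clue 5).
That leaves van as the vehicle for house 1.
So: house 1 = van/hockey, house 2 = pickup/badminton, house 3 = scooter/rugby, house 4 = sedan/basketball.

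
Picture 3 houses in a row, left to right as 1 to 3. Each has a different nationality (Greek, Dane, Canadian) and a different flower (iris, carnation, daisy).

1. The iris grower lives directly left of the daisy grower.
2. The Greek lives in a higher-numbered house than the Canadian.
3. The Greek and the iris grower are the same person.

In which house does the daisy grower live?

3

Clue 3 places the Greek in house 2.
By clue 3, the iris grower is in house 2.
The only nationality still possible for house 1 is Canadian.
The only nationality still possible for house 3 is Dane.
House 1 flower: only carnation fits.
So house 3 gets daisy for flower.
So: house 1 = Canadian/carnation, house 2 = Greek/iris, house 3 = Dane/daisy.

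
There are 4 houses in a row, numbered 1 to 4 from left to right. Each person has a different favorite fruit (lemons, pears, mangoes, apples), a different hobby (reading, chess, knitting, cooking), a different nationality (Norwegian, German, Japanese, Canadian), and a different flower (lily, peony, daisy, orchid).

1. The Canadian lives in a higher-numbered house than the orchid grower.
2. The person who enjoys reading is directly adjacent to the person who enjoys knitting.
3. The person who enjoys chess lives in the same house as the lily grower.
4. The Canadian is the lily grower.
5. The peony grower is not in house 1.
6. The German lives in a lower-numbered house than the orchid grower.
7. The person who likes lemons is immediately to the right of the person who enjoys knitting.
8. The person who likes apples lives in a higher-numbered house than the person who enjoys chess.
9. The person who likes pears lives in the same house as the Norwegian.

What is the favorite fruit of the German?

So house 1 gets daisy for flower.
From clue 4, the Canadian must be in house 3.
Clue 4: the lily grower is in house 3.
That leaves orchid as the flower for house 2.
House 4 flower: only peony fits.
The person who enjoys chess is in house 3 (clue 3).
From clue 6, the German must be in house 1.
From clue 8, the person who likes apples must be in house 4.
The person who likes pears is in house 2 (clue 9).
By clue 9, the Norwegian is in house 2.
The only favorite fruit still possible for house 1 is mangoes.
The only favorite fruit still possible for house 3 is lemons.
House 4's hobby must be cooking (nothing else left).
House 4's nationality must be Japanese (nothing else left).
By clue 7, the person who enjoys knitting is in house 2.
The only hobby still possible for house 1 is reading.
So: house 1 = mangoes/reading/German/daisy, house 2 = pears/knitting/Norwegian/orchid, house 3 = lemons/chess/Canadian/lily, house 4 = apples/cooking/Japanese/peony.

mangoes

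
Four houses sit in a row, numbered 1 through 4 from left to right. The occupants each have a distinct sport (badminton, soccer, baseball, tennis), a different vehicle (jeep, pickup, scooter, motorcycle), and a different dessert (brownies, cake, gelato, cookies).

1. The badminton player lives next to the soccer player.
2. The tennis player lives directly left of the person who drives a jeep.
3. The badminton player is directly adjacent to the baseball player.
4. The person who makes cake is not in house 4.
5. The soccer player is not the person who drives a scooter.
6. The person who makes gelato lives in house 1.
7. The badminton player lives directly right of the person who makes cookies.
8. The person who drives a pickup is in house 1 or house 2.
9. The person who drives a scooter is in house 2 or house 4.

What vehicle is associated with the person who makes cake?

The person who makes gelato is in house 1 (clue 6).
House 4 dessert: only brownies fits.
So house 1 gets tennis for sport.
By clue 2, the person who drives a jeep is in house 2.
House 1's vehicle must be pickup (nothing else left).
The only vehicle still possible for house 3 is motorcycle.
So house 4 gets scooter for vehicle.
The badminton player is narrowed to house 3 or 4; consider each.
Placing it in house 4 leads to a contradiction, so it's in house 3.
Clue 1 places the soccer player in house 2.
Clue 7: the person who makes cookies is in house 2.
House 4's sport must be baseball (nothing else left).
The only dessert still possible for house 3 is cake.
So: house 1 = tennis/pickup/gelato, house 2 = soccer/jeep/cookies, house 3 = badminton/motorcycle/cake, house 4 = baseball/scooter/brownies.

motorcycle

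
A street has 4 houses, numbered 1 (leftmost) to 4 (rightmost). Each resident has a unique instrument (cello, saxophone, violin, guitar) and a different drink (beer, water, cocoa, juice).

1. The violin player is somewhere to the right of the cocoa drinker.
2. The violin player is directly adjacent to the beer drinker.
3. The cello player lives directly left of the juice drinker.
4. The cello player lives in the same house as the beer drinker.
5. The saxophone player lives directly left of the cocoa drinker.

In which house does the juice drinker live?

The only drink still possible for house 1 is water.
So house 4 gets juice for drink.
From clue 3, the cello player must be in house 3.
Clue 4 places the beer drinker in house 3.
That leaves violin as the instrument for house 4.
That leaves cocoa as the drink for house 2.
From clue 5, the saxophone player must be in house 1.
So house 2 gets guitar for instrument.
So: house 1 = saxophone/water, house 2 = guitar/cocoa, house 3 = cello/beer, house 4 = violin/juice.

4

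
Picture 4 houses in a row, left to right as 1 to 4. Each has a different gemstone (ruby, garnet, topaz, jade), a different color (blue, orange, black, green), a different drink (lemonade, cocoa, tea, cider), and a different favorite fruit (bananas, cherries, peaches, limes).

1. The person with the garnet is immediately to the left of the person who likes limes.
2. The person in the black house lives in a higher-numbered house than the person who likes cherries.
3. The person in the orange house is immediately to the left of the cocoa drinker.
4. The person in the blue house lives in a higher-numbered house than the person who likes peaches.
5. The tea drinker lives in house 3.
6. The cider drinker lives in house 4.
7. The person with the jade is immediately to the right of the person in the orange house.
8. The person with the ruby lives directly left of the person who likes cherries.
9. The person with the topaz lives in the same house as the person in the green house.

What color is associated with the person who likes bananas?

Clue 5: the tea drinker is in house 3.
From clue 6, the cider drinker must be in house 4.
House 1's drink must be lemonade (nothing else left).
The only drink still possible for house 2 is cocoa.
From clue 3, the person in the orange house must be in house 1.
The person with the jade is in house 2 (clue 7).
So house 4 gets topaz for gemstone.
From clue 8, the person who likes cherries must be in house 2.
From clue 9, the person in the green house must be in house 4.
That leaves ruby as the gemstone for house 1.
That leaves garnet as the gemstone for house 3.
So house 2 gets blue for color.
That leaves black as the color for house 3.
House 4 favorite fruit: only limes fits.
The person who likes peaches is in house 1 (clue 4).
House 3 favorite fruit: only bananas fits.
So: house 1 = ruby/orange/lemonade/peaches, house 2 = jade/blue/cocoa/cherries, house 3 = garnet/black/tea/bananas, house 4 = topaz/green/cider/limes.

black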